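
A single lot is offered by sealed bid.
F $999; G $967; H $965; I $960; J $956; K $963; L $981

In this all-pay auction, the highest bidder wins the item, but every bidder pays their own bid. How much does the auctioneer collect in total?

Total revenue: $6,791

All-pay auction: the highest bidder wins the item, but every bidder pays their own bid.
Sorting bids: 999 (F) > 981 (L) > 967 (G) > 965 (H) > 963 (K) > 960 (I) > …
Every bidder forfeits their bid regardless of winning.
Revenue = 999 + 967 + 965 + 960 + 956 + 963 + 981 = $6,791.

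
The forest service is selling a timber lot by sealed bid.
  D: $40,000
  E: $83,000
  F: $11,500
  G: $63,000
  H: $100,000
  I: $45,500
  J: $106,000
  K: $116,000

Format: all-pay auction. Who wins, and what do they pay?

K pays $116,000

Bids in order: 116,000 (K) > 106,000 (J) > 100,000 (H) > 83,000 (E) > 63,000 (G) > 45,500 (I) > …
K wins with the top bid; all bids are sunk regardless.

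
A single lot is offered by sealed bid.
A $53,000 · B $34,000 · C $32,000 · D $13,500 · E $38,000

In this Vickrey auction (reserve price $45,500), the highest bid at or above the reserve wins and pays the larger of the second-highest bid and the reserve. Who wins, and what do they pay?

Bids in order: 53,000 (A) > 38,000 (E) > 34,000 (B) > 32,000 (C) > 13,500 (D)
A has the top bid at or above the reserve ($53,000).
Second-highest bid $38,000 is below the reserve $45,500, so the reserve binds → payment $45,500.

A pays $45,500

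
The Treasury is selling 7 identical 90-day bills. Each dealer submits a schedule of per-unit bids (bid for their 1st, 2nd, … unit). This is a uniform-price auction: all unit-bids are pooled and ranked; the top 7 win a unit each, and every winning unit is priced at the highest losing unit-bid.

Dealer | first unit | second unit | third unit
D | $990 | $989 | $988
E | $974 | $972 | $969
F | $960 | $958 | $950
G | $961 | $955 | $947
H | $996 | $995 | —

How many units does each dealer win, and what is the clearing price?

D 3, E 2, H 2; clearing price $969

Merging the schedules and taking the best 7: 996 (H-1), 995 (H-2), 990 (D-1), 989 (D-2), 988 (D-3), 974 (E-1), 972 (E-2)
Highest rejected unit-bid = $969.
Allocation: D 3, E 2, H 2.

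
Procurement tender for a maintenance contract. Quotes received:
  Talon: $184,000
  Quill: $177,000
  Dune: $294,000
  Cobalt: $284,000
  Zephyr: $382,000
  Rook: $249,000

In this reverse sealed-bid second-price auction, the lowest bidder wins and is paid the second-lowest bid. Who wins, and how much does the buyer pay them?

Sorting bids: 177,000 (Quill) < 184,000 (Talon) < 249,000 (Rook) < 284,000 (Cobalt) < 294,000 (Dune) < 382,000 (Zephyr)
Quill wins with the lowest bid; price is set by the runner-up at $184,000.

Quill is paid $184,000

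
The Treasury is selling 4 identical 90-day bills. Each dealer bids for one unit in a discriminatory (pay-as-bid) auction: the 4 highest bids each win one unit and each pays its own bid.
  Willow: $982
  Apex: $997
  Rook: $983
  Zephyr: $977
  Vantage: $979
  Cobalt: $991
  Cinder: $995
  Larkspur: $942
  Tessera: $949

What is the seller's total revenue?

Total revenue: $3,966

Ordering the bids: 997 (Apex), 995 (Cinder), 991 (Cobalt), 983 (Rook), 982 (Willow), 979 (Vantage), …
Winners (4 units): Apex, Cinder, Cobalt, Rook.
Total revenue = 997 + 995 + 991 + 983 = $3,966.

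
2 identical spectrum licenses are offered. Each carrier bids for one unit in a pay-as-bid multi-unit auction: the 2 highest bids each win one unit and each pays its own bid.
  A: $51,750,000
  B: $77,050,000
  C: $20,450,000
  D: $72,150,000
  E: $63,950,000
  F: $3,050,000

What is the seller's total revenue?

Sorting: 77,050,000 (B), 72,150,000 (D), 63,950,000 (E), 51,750,000 (A), …
The 2 highest are B, D.
Total revenue = 77,050,000 + 72,150,000 = $149,200,000.

Total revenue: $149,200,000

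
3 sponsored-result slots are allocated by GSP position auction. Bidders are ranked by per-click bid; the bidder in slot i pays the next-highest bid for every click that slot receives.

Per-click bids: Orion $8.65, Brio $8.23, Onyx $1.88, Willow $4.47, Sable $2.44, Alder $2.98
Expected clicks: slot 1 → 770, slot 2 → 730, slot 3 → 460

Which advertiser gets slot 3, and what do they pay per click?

Sorting advertisers: $8.65 (Orion) > $8.23 (Brio) > $4.47 (Willow) > $2.98 (Alder) > …
Slot 3 goes to the third-ranked bidder, Willow, who pays the next bid down: $2.98/click.

Willow; $2.98 per click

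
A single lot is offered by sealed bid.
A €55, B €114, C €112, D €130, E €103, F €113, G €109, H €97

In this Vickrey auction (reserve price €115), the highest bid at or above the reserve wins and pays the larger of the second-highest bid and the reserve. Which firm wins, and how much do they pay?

Rule: the highest bid at or above the reserve wins and pays the larger of the second-highest bid and the reserve.
Bids ranked: 130 (D) > 114 (B) > 113 (F) > 112 (C) > 109 (G) > 103 (E) > …
Highest eligible bid: D at €130.
max(second-highest €114, reserve €115) = €115.

D pays €115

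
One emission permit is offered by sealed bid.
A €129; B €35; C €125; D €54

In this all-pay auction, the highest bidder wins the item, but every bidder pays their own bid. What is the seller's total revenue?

Total revenue: €343

Rule: the highest bidder wins the item, but every bidder pays their own bid.
Bids in order: 129 (A) > 125 (C) > 54 (D) > 35 (B)
Every bidder forfeits their bid regardless of winning.
Revenue = 129 + 35 + 125 + 54 = €343.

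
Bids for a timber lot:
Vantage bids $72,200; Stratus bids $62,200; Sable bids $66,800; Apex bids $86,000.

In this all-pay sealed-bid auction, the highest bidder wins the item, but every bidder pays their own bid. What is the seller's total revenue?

Sorting bids: 86,000 (Apex) > 72,200 (Vantage) > 66,800 (Sable) > 62,200 (Stratus)
Every bidder forfeits their bid regardless of winning.
Revenue = 72,200 + 62,200 + 66,800 + 86,000 = $287,200.

Total revenue: $287,200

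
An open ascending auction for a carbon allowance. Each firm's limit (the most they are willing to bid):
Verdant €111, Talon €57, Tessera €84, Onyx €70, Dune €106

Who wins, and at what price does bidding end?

Verdant wins at €106

Rule: the price rises until one bidder remains; the winner pays the price at which the last rival dropped out.
Limits in order: 111 (Verdant) > 106 (Dune) > 84 (Tessera) > 70 (Onyx) > 57 (Talon)
Bidding ends when Dune exits at €106; Verdant takes it.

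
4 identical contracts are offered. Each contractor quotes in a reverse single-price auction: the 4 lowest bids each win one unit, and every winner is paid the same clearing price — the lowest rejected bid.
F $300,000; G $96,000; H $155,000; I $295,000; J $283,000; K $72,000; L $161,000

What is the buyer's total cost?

Total cost: $1,132,000

Sorting: 72,000 (K), 96,000 (G), 155,000 (H), 161,000 (L), 283,000 (J), 295,000 (I), …
Lowest 4: K, G, H, L.
Lowest unsuccessful bid: $283,000 → clearing price.
Total cost = 4 × $283,000 = $1,132,000.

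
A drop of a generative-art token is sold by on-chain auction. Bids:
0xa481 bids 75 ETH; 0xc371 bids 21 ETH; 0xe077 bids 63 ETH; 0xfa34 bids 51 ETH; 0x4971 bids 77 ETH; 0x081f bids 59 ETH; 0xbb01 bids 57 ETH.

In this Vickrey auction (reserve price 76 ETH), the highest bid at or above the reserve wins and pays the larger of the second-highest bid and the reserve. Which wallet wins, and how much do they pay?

0x4971 pays 76 ETH

Vickrey auction (reserve price 76 ETH): the highest bid at or above the reserve wins and pays the larger of the second-highest bid and the reserve.
Bids ranked: 77 (0x4971) > 75 (0xa481) > 63 (0xe077) > 59 (0x081f) > 57 (0xbb01) > 51 (0xfa34) > …
0x4971 has the top bid at or above the reserve (77 ETH).
max(second-highest 75 ETH, reserve 76 ETH) = 76 ETH.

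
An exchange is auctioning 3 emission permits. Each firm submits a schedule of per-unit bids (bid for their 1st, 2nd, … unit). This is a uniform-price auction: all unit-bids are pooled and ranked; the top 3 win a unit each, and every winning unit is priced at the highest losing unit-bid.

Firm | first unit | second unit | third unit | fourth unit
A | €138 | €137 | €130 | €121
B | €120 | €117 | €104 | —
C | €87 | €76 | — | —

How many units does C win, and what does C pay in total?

C: 0 units, pays €0

Pooled unit-bids ranked (top 3): 138 (A-1), 137 (A-2), 130 (A-3)
The (k+1)-th unit-bid is €121.
C wins 0 unit(s) at €121 each.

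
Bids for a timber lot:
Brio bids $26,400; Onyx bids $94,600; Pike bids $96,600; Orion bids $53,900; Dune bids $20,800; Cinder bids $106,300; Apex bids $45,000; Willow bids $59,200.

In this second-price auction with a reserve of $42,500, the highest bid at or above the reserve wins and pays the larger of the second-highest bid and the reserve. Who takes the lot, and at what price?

Sorting bids: 106,300 (Cinder) > 96,600 (Pike) > 94,600 (Onyx) > 59,200 (Willow) > 53,900 (Orion) > 45,000 (Apex) > …
Highest eligible bid: Cinder at $106,300.
max(second-highest $96,600, reserve $42,500) = $96,600; the reserve does not bind.

Cinder pays $96,600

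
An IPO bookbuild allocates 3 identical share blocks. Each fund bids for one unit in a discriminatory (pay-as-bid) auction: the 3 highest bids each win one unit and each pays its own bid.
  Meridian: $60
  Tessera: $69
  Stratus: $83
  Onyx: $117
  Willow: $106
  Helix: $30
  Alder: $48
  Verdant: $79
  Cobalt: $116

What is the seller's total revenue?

Ordering the bids: 117 (Onyx), 116 (Cobalt), 106 (Willow), 83 (Stratus), 79 (Verdant), …
Winners (3 units): Onyx, Cobalt, Willow.
Total revenue = 117 + 116 + 106 = $339.

Total revenue: $339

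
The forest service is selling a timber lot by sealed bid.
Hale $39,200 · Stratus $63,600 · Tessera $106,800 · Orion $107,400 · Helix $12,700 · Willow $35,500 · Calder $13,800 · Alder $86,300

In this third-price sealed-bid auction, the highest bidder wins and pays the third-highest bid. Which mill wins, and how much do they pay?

Bids ranked: 107,400 (Orion) > 106,800 (Tessera) > 86,300 (Alder) > 63,600 (Stratus) > 39,200 (Hale) > 35,500 (Willow) > …
Orion wins; payment is bid #3 in the ranking = $86,300.

Orion pays $86,300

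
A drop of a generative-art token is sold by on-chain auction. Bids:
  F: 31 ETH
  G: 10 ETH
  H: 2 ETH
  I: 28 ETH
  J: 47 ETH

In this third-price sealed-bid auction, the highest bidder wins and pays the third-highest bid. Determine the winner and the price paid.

Sorting bids: 47 (J) > 31 (F) > 28 (I) > 10 (G) > 2 (H)
J wins; payment is bid #3 in the ranking = 28 ETH.

J pays 28 ETH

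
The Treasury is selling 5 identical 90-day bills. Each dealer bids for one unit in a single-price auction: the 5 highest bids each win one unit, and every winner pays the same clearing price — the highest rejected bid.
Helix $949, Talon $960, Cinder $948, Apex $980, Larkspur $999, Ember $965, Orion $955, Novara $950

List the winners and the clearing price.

Larkspur, Apex, Ember, Talon, Orion; each pays $950

Ordering the bids: 999 (Larkspur), 980 (Apex), 965 (Ember), 960 (Talon), 955 (Orion), 950 (Novara), 949 (Helix), …
Top 5: Larkspur, Apex, Ember, Talon, Orion.
Clearing price = highest rejected bid = $950.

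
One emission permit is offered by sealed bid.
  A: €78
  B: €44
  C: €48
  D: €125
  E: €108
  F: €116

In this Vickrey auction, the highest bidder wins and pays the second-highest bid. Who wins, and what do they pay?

D pays €116

Bids in order: 125 (D) > 116 (F) > 108 (E) > 78 (A) > 48 (C) > 44 (B)
Second-price: D pays F's bid of €116.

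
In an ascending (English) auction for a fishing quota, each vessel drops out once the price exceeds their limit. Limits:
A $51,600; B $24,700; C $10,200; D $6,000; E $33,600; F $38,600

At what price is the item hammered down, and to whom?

Open ascending-bid auction: the price rises until one bidder remains; the winner pays the price at which the last rival dropped out.
Limits in order: 51,600 (A) > 38,600 (F) > 33,600 (E) > 24,700 (B) > 10,200 (C) > 6,000 (D)
Once the price passes $38,600, only A is left; the hammer falls at F's limit of $38,600.

A wins at $38,600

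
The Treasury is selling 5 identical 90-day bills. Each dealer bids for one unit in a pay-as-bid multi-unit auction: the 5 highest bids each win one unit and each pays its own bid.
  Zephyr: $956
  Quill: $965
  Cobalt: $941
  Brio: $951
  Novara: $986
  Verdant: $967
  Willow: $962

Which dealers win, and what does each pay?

Novara $986, Verdant $967, Quill $965, Willow $962, Zephyr $956

Sorting: 986 (Novara), 967 (Verdant), 965 (Quill), 962 (Willow), 956 (Zephyr), 951 (Brio), 941 (Cobalt)
Top 5: Novara, Verdant, Quill, Willow, Zephyr.
Each winner pays its own bid: Novara $986, Verdant $967, Quill $965, Willow $962, Zephyr $956.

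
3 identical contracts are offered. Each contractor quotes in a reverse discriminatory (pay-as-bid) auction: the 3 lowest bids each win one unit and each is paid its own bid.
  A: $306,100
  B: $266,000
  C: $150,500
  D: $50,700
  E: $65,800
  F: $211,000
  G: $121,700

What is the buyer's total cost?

Total cost: $238,200

Ordering the bids: 50,700 (D), 65,800 (E), 121,700 (G), 150,500 (C), 211,000 (F), …
Lowest 3: D, E, G.
Total cost = 50,700 + 65,800 + 121,700 = $238,200.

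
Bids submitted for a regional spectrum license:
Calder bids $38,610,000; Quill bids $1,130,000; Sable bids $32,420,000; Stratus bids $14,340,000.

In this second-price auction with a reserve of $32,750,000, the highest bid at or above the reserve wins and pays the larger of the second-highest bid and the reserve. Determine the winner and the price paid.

Calder pays $32,750,000

Bids ranked: 38,610,000 (Calder) > 32,420,000 (Sable) > 14,340,000 (Stratus) > 1,130,000 (Quill)
Calder has the top bid at or above the reserve ($38,610,000).
max(second-highest $32,420,000, reserve $32,750,000) = $32,750,000.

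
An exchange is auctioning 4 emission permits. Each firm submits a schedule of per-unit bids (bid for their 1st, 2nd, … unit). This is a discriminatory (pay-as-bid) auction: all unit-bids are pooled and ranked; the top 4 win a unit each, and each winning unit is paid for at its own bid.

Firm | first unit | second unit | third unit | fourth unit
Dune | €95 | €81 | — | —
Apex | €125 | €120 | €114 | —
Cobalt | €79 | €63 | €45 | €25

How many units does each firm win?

Apex 3, Dune 1

Merging the schedules and taking the best 4: 125 (Apex-1), 120 (Apex-2), 114 (Apex-3), 95 (Dune-1)
Next rejected bid: €81 (not a price — pay-as-bid).
Allocation: Apex 3, Dune 1.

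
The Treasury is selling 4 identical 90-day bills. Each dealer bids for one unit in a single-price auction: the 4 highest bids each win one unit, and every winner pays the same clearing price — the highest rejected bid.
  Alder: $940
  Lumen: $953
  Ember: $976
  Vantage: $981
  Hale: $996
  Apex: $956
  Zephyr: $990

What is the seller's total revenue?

Total revenue: $3,824

Ordering the bids: 996 (Hale), 990 (Zephyr), 981 (Vantage), 976 (Ember), 956 (Apex), 953 (Lumen), …
Top 4: Hale, Zephyr, Vantage, Ember.
Highest unsuccessful bid: $956 → clearing price.
Total revenue = 4 × $956 = $3,824.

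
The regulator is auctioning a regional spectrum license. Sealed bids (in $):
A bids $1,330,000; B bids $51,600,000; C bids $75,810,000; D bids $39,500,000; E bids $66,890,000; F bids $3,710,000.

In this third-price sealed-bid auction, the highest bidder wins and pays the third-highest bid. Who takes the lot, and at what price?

Sorting bids: 75,810,000 (C) > 66,890,000 (E) > 51,600,000 (B) > 39,500,000 (D) > 3,710,000 (F) > 1,330,000 (A)
C is highest; pays the third-highest bid, $51,600,000.

C pays $51,600,000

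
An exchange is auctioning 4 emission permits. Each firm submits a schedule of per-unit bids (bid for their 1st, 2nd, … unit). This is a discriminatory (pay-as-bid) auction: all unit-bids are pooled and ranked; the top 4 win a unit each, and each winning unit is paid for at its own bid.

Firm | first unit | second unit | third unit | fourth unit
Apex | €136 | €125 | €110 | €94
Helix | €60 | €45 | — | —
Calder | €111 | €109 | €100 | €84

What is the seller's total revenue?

Total revenue: €482

All unit-bids, highest first — top 4: 136 (Apex-1), 125 (Apex-2), 111 (Calder-1), 110 (Apex-3)
Next rejected bid: €109 (not a price — pay-as-bid).
Each winning unit pays its own bid.
Revenue = 136 + 125 + 111 + 110 = €482.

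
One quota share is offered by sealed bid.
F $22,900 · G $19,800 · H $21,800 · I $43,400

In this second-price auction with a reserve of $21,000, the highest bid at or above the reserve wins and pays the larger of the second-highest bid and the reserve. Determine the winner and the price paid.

Sorting bids: 43,400 (I) > 22,900 (F) > 21,800 (H) > 19,800 (G)
I has the top bid at or above the reserve ($43,400).
max(second-highest $22,900, reserve $21,000) = $22,900; the reserve does not bind.

I pays $22,900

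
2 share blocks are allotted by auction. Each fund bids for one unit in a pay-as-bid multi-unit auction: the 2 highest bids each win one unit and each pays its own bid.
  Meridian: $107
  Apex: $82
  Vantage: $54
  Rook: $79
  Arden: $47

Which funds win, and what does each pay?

Meridian $107, Apex $82

Bids ranked high→low: 107 (Meridian), 82 (Apex), 79 (Rook), 54 (Vantage), …
Top 2: Meridian, Apex.
Each winner pays its own bid: Meridian $107, Apex $82.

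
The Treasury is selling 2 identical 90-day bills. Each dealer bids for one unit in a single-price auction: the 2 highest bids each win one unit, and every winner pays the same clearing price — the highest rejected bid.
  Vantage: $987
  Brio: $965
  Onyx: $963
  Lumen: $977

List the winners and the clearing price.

Vantage, Lumen; each pays $965

Bids ranked high→low: 987 (Vantage), 977 (Lumen), 965 (Brio), 963 (Onyx)
Winners (2 units): Vantage, Lumen.
First losing bid is Brio's $965, which sets the uniform price.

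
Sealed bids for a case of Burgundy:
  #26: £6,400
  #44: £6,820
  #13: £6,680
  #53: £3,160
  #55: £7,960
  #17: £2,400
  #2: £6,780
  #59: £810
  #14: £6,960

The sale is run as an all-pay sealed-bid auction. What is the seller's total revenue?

Total revenue: £47,970

Rule: the highest bidder wins the item, but every bidder pays their own bid.
Bids ranked: 7,960 (#55) > 6,960 (#14) > 6,820 (#44) > 6,780 (#2) > 6,680 (#13) > 6,400 (#26) > …
Every bidder forfeits their bid regardless of winning.
Revenue = 6,400 + 6,820 + 6,680 + 3,160 + 7,960 + 2,400 + 6,780 + 810 + 6,960 = £47,970.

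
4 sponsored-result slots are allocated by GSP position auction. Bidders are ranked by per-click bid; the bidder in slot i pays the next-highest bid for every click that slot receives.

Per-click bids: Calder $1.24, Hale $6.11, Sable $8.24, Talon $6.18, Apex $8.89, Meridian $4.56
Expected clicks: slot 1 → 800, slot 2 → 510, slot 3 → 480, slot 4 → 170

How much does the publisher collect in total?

Per-click bids in order: $8.89 (Apex) > $8.24 (Sable) > $6.18 (Talon) > $6.11 (Hale) > $4.56 (Meridian) > …
Slot 1: Apex pays $8.24 × 800 = $6592.00
Slot 2: Sable pays $6.18 × 510 = $3151.80
Slot 3: Talon pays $6.11 × 480 = $2932.80
Slot 4: Hale pays $4.56 × 170 = $775.20
Total = $13451.80

Total revenue: $13451.80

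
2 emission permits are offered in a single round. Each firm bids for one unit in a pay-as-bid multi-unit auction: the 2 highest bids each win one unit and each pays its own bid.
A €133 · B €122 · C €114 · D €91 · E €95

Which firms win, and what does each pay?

Ordering the bids: 133 (A), 122 (B), 114 (C), 95 (E), …
Top 2: A, B.
Each winner pays its own bid: A €133, B €122.

A €133, B €122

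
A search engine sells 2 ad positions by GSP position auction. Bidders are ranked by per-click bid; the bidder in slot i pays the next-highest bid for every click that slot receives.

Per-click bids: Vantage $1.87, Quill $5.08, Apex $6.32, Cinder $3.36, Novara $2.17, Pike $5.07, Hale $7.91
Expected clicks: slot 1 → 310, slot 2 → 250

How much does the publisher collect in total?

Total revenue: $3229.20

Per-click bids in order: $7.91 (Hale) > $6.32 (Apex) > $5.08 (Quill) > …
Slot 1: Hale pays $6.32 × 310 = $1959.20
Slot 2: Apex pays $5.08 × 250 = $1270.00
Total = $3229.20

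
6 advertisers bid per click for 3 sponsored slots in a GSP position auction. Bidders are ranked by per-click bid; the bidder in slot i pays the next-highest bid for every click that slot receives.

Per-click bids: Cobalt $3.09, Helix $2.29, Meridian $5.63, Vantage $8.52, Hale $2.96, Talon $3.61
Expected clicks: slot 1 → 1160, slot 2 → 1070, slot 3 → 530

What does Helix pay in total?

Helix pays $0.00

Ranked by bid: $8.52 (Vantage) > $5.63 (Meridian) > $3.61 (Talon) > $3.09 (Cobalt) > …
Helix ranks below slot 3 → no slot, pays nothing.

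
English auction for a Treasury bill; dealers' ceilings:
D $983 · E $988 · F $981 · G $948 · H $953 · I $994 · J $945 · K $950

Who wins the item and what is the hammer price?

Limits in order: 994 (I) > 988 (E) > 983 (D) > 981 (F) > 953 (H) > 950 (K) > …
Bidding ends when E exits at $988; I takes it.

I wins at $988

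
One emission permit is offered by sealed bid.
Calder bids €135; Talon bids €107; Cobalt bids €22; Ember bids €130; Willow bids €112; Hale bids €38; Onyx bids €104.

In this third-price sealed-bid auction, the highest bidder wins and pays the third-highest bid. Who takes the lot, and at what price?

Calder pays €112

Sorting bids: 135 (Calder) > 130 (Ember) > 112 (Willow) > 107 (Talon) > 104 (Onyx) > 38 (Hale) > …
Calder is highest; pays the third-highest bid, €112.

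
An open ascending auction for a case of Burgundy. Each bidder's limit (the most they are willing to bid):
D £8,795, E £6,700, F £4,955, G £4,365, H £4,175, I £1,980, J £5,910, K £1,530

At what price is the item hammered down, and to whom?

Rule: the price rises until one bidder remains; the winner pays the price at which the last rival dropped out.
Limits in order: 8,795 (D) > 6,700 (E) > 5,910 (J) > 4,955 (F) > 4,365 (G) > 4,175 (H) > …
Bidding ends when E exits at £6,700; D takes it.

D wins at £6,700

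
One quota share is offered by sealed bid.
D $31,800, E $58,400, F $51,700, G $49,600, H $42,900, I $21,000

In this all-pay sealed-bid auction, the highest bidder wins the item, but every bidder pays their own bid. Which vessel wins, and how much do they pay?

Sorting bids: 58,400 (E) > 51,700 (F) > 49,600 (G) > 42,900 (H) > 31,800 (D) > 21,000 (I)
E wins with the top bid; all bids are sunk regardless.

E pays $58,400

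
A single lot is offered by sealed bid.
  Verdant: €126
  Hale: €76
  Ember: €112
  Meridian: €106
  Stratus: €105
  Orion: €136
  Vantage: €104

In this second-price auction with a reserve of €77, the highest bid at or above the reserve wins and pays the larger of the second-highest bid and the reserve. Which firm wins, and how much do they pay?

Orion pays €126

Bids in order: 136 (Orion) > 126 (Verdant) > 112 (Ember) > 106 (Meridian) > 105 (Stratus) > 104 (Vantage) > …
Orion has the top bid at or above the reserve (€136).
max(second-highest €126, reserve €77) = €126; the reserve does not bind.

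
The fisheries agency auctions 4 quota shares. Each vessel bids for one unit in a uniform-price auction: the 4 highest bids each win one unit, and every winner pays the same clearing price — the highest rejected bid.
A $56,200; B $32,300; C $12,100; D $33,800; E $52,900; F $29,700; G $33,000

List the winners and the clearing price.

A, E, D, G; each pays $32,300

Bids ranked high→low: 56,200 (A), 52,900 (E), 33,800 (D), 33,000 (G), 32,300 (B), 29,700 (F), …
Winners (4 units): A, E, D, G.
Highest unsuccessful bid: $32,300 → clearing price.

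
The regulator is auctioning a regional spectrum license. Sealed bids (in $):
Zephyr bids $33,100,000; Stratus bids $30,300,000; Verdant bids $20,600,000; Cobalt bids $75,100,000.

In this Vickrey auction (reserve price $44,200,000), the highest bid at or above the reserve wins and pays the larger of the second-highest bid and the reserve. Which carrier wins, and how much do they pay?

Cobalt pays $44,200,000

Bids ranked: 75,100,000 (Cobalt) > 33,100,000 (Zephyr) > 30,300,000 (Stratus) > 20,600,000 (Verdant)
Highest eligible bid: Cobalt at $75,100,000.
max(second-highest $33,100,000, reserve $44,200,000) = $44,200,000.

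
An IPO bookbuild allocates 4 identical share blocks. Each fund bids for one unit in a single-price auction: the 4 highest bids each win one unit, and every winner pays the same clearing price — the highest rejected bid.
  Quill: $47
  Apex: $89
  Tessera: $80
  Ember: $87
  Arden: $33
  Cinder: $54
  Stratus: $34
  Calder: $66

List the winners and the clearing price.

Sorting: 89 (Apex), 87 (Ember), 80 (Tessera), 66 (Calder), 54 (Cinder), 47 (Quill), …
Top 4: Apex, Ember, Tessera, Calder.
Clearing price = highest rejected bid = $54.

Apex, Ember, Tessera, Calder; each pays $54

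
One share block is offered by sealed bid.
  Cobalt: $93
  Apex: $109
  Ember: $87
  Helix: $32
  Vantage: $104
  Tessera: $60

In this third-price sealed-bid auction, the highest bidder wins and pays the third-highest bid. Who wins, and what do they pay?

Apex pays $93

Rule: the highest bidder wins and pays the third-highest bid.
Bids ranked: 109 (Apex) > 104 (Vantage) > 93 (Cobalt) > 87 (Ember) > 60 (Tessera) > 32 (Helix)
Apex is highest; pays the third-highest bid, $93.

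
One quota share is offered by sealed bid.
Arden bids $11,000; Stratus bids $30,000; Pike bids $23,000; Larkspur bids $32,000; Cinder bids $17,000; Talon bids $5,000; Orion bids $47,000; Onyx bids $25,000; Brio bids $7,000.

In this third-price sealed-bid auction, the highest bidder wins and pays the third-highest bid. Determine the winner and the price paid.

Bids ranked: 47,000 (Orion) > 32,000 (Larkspur) > 30,000 (Stratus) > 25,000 (Onyx) > 23,000 (Pike) > 17,000 (Cinder) > …
Orion wins; payment is bid #3 in the ranking = $30,000.

Orion pays $30,000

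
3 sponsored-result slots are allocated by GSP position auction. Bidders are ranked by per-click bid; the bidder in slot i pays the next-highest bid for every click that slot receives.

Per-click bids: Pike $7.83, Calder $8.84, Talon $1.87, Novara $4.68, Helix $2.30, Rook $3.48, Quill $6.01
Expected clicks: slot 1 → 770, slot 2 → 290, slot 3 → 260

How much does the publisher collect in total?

Sorting advertisers: $8.84 (Calder) > $7.83 (Pike) > $6.01 (Quill) > $4.68 (Novara) > …
Slot 1: Calder pays $7.83 × 770 = $6029.10
Slot 2: Pike pays $6.01 × 290 = $1742.90
Slot 3: Quill pays $4.68 × 260 = $1216.80
Total = $8988.80

Total revenue: $8988.80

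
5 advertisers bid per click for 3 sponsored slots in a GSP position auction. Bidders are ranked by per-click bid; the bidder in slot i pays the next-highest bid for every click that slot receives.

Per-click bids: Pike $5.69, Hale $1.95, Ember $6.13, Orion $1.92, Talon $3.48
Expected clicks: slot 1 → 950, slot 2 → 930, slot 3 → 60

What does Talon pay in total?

Per-click bids in order: $6.13 (Ember) > $5.69 (Pike) > $3.48 (Talon) > $1.95 (Hale) > …
Talon holds slot 3 → pays next bid $1.95 × 60 clicks = $117.00.

Talon pays $117.00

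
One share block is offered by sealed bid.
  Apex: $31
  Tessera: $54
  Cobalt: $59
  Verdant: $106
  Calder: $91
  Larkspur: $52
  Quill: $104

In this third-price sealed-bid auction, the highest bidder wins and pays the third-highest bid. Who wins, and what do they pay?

Rule: the highest bidder wins and pays the third-highest bid.
Bids ranked: 106 (Verdant) > 104 (Quill) > 91 (Calder) > 59 (Cobalt) > 54 (Tessera) > 52 (Larkspur) > …
Verdant wins; payment is bid #3 in the ranking = $91.

Verdant pays $91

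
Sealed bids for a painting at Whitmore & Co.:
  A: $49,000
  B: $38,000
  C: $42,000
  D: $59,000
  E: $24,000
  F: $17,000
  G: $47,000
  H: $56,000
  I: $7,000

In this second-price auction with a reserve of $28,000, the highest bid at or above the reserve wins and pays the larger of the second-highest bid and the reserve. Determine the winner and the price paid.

D pays $56,000

Bids in order: 59,000 (D) > 56,000 (H) > 49,000 (A) > 47,000 (G) > 42,000 (C) > 38,000 (B) > …
D has the top bid at or above the reserve ($59,000).
max(second-highest $56,000, reserve $28,000) = $56,000; the reserve does not bind.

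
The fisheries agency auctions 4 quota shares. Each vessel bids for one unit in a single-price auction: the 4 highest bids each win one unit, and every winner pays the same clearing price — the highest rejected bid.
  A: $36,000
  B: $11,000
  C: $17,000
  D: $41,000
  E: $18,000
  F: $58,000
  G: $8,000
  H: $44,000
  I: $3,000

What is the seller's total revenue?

Total revenue: $72,000

Ordering the bids: 58,000 (F), 44,000 (H), 41,000 (D), 36,000 (A), 18,000 (E), 17,000 (C), …
The 4 highest are F, H, D, A.
Highest unsuccessful bid: $18,000 → clearing price.
Total revenue = 4 × $18,000 = $72,000.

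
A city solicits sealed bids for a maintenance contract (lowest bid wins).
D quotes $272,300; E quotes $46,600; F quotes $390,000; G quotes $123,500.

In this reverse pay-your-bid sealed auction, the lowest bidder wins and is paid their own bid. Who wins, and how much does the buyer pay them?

Bids ranked: 46,600 (E) < 123,500 (G) < 272,300 (D) < 390,000 (F)
First-price: E is paid what they bid, $46,600.

E is paid $46,600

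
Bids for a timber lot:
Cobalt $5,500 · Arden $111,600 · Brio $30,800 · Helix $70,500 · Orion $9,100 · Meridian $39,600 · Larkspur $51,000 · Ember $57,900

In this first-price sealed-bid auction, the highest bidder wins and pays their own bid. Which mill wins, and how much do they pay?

Arden pays $111,600

First-price sealed-bid auction: the highest bidder wins and pays their own bid.
Bids ranked: 111,600 (Arden) > 70,500 (Helix) > 57,900 (Ember) > 51,000 (Larkspur) > 39,600 (Meridian) > 30,800 (Brio) > …
Arden has the highest bid and pays exactly that: $111,600.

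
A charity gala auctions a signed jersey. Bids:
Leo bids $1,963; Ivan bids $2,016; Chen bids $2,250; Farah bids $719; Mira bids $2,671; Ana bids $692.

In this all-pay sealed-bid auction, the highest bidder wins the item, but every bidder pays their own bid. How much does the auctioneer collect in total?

Bids ranked: 2,671 (Mira) > 2,250 (Chen) > 2,016 (Ivan) > 1,963 (Leo) > 719 (Farah) > 692 (Ana)
Every bidder forfeits their bid regardless of winning.
Revenue = 1,963 + 2,016 + 2,250 + 719 + 2,671 + 692 = $10,311.

Total revenue: $10,311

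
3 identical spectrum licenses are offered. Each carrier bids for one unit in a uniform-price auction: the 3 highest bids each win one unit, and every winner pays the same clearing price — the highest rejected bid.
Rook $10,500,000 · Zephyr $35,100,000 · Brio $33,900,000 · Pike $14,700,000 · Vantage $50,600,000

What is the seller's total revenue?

Total revenue: $44,100,000

Ordering the bids: 50,600,000 (Vantage), 35,100,000 (Zephyr), 33,900,000 (Brio), 14,700,000 (Pike), 10,500,000 (Rook)
The 3 highest are Vantage, Zephyr, Brio.
First losing bid is Pike's $14,700,000, which sets the uniform price.
Total revenue = 3 × $14,700,000 = $44,100,000.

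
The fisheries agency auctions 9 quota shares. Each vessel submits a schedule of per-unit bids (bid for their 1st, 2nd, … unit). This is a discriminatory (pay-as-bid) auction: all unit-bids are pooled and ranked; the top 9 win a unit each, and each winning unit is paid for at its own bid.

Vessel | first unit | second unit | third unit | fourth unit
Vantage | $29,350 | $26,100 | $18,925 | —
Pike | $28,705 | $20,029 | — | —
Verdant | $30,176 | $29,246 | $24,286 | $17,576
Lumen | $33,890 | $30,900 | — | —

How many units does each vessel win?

Lumen 2, Pike 2, Vantage 2, Verdant 3

Pooled unit-bids ranked (top 9): 33,890 (Lumen-1), 30,900 (Lumen-2), 30,176 (Verdant-1), 29,350 (Vantage-1), 29,246 (Verdant-2), 28,705 (Pike-1), 26,100 (Vantage-2), 24,286 (Verdant-3), 20,029 (Pike-2)
Next rejected bid: $18,925 (not a price — pay-as-bid).
Allocation: Lumen 2, Pike 2, Vantage 2, Verdant 3.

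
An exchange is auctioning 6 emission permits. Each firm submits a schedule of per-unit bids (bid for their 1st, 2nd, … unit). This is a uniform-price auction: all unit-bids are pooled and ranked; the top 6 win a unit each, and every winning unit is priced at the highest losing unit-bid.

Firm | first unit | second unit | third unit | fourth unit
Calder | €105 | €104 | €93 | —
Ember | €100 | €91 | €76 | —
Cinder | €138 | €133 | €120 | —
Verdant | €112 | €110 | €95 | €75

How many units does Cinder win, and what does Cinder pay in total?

Merging the schedules and taking the best 6: 138 (Cinder-1), 133 (Cinder-2), 120 (Cinder-3), 112 (Verdant-1), 110 (Verdant-2), 105 (Calder-1)
First bid not allocated: €104.
Cinder wins 3 unit(s) at €104 each.

Cinder: 3 units, pays €312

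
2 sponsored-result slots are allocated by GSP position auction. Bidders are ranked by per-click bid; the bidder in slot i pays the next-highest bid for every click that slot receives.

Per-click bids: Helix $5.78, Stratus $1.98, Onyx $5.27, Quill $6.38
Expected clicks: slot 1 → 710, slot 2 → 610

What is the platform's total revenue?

Total revenue: $7318.50

Per-click bids in order: $6.38 (Quill) > $5.78 (Helix) > $5.27 (Onyx) > …
Slot 1: Quill pays $5.78 × 710 = $4103.80
Slot 2: Helix pays $5.27 × 610 = $3214.70
Total = $7318.50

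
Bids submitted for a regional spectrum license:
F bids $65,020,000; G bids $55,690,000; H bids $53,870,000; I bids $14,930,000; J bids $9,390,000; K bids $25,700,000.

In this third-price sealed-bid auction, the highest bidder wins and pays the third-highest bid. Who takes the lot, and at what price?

Sorting bids: 65,020,000 (F) > 55,690,000 (G) > 53,870,000 (H) > 25,700,000 (K) > 14,930,000 (I) > 9,390,000 (J)
F is highest; pays the third-highest bid, $53,870,000.

F pays $53,870,000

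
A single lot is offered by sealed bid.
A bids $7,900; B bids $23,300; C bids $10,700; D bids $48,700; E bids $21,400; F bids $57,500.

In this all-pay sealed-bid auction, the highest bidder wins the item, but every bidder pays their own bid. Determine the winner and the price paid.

F pays $57,500

Sorting bids: 57,500 (F) > 48,700 (D) > 23,300 (B) > 21,400 (E) > 10,700 (C) > 7,900 (A)
F wins with the top bid; all bids are sunk regardless.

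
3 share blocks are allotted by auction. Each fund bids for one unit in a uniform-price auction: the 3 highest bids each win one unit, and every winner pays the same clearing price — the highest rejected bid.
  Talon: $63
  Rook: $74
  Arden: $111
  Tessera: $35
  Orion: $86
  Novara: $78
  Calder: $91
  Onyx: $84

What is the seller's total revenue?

Sorting: 111 (Arden), 91 (Calder), 86 (Orion), 84 (Onyx), 78 (Novara), …
The 3 highest are Arden, Calder, Orion.
First losing bid is Onyx's $84, which sets the uniform price.
Total revenue = 3 × $84 = $252.

Total revenue: $252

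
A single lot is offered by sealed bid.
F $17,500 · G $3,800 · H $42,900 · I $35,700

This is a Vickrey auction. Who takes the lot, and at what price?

H pays $35,700

Rule: the highest bidder wins and pays the second-highest bid.
Bids in order: 42,900 (H) > 35,700 (I) > 17,500 (F) > 3,800 (G)
Second-price: H pays I's bid of $35,700.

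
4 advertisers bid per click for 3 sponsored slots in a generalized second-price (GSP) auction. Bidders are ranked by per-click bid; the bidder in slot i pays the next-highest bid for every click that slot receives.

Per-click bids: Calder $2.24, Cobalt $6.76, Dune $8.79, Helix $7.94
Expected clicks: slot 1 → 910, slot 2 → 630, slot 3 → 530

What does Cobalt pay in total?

Ranked by bid: $8.79 (Dune) > $7.94 (Helix) > $6.76 (Cobalt) > $2.24 (Calder)
Cobalt holds slot 3 → pays next bid $2.24 × 530 clicks = $1187.20.

Cobalt pays $1187.20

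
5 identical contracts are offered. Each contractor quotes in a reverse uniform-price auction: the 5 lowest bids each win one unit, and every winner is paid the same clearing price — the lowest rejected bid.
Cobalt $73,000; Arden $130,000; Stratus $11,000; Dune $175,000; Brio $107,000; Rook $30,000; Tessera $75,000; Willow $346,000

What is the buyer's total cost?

Bids ranked low→high: 11,000 (Stratus), 30,000 (Rook), 73,000 (Cobalt), 75,000 (Tessera), 107,000 (Brio), 130,000 (Arden), 175,000 (Dune), …
Lowest 5: Stratus, Rook, Cobalt, Tessera, Brio.
First losing bid is Arden's $130,000, which sets the uniform price.
Total cost = 5 × $130,000 = $650,000.

Total cost: $650,000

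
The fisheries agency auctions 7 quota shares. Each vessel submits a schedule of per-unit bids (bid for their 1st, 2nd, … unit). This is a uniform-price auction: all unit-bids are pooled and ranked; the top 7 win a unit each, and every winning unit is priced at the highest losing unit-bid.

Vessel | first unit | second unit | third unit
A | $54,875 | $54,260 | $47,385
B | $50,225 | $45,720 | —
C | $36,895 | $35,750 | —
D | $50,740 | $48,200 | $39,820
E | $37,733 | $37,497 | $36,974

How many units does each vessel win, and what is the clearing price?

All unit-bids, highest first — top 7: 54,875 (A-1), 54,260 (A-2), 50,740 (D-1), 50,225 (B-1), 48,200 (D-2), 47,385 (A-3), 45,720 (B-2)
First bid not allocated: $39,820.
Allocation: A 3, B 2, D 2.

A 3, B 2, D 2; clearing price $39,820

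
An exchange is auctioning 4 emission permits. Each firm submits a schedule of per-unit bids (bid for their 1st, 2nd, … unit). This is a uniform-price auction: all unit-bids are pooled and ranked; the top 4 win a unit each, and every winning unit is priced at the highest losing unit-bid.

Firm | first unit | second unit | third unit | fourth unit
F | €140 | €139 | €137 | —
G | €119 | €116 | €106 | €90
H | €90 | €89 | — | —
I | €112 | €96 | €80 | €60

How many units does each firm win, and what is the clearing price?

F 3, G 1; clearing price €116

Pooled unit-bids ranked (top 4): 140 (F-1), 139 (F-2), 137 (F-3), 119 (G-1)
Highest rejected unit-bid = €116.
Allocation: F 3, G 1.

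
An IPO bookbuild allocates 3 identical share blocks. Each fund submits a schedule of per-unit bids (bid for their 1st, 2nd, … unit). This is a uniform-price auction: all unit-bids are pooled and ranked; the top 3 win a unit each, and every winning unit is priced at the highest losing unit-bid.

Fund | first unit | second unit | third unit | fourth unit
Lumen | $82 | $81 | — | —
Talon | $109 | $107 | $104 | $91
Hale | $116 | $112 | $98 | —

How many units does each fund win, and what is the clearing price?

Hale 2, Talon 1; clearing price $107

Merging the schedules and taking the best 3: 116 (Hale-1), 112 (Hale-2), 109 (Talon-1)
Highest rejected unit-bid = $107.
Allocation: Hale 2, Talon 1.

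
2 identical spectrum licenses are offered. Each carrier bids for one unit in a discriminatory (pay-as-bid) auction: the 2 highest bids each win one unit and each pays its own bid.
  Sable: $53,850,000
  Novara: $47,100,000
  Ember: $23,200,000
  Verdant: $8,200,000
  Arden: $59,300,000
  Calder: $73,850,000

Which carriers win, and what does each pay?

Bids ranked high→low: 73,850,000 (Calder), 59,300,000 (Arden), 53,850,000 (Sable), 47,100,000 (Novara), …
Top 2: Calder, Arden.
Each winner pays its own bid: Calder $73,850,000, Arden $59,300,000.

Calder $73,850,000, Arden $59,300,000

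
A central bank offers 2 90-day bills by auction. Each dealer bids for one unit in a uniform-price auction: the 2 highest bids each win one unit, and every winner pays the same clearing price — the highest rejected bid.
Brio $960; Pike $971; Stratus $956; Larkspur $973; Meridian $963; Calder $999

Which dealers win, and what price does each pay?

Calder, Larkspur; each pays $971

Bids ranked high→low: 999 (Calder), 973 (Larkspur), 971 (Pike), 963 (Meridian), …
The 2 highest are Calder, Larkspur.
Clearing price = highest rejected bid = $971.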